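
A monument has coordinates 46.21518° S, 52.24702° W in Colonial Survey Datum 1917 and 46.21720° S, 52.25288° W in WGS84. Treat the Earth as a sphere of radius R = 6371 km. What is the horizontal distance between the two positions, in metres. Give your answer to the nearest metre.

504 m

Δφ = -46.21720° − -46.21518° = -0.00202°; Δλ = -52.25288° − -52.24702° = -0.00586°.
1° along a meridian = πR/180 = 111195 m.
ΔN = Δφ × 111195 = -224.6 m; ΔE = Δλ × 111195 × cos(-46.21518°) = -0.00586 × 111195 × 0.691952 = -450.9 m.
Distance = √(ΔE² + ΔN²) = √((-450.9)² + (-224.6)²) = 503.7 m.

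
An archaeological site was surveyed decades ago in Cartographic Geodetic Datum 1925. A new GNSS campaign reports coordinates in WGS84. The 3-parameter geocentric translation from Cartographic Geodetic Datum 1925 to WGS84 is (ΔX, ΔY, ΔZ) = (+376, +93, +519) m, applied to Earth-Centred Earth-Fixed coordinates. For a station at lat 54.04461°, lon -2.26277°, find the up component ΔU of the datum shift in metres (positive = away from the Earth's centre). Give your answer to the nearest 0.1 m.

ΔU = 638.6 m

The local up (radial) axis is (cos φ cos λ, cos φ sin λ, sin φ), giving ΔU = 220.598 − 2.156 + 420.117 = 638.56 m.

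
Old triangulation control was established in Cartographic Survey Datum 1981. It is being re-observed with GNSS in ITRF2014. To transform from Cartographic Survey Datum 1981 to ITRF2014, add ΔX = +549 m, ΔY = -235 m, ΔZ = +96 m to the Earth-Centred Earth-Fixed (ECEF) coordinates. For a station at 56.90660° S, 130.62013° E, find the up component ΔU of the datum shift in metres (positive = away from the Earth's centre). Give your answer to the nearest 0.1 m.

At φ = -56.90660°, λ = 130.62013°: sin φ = -0.837782, cos φ = 0.546005, sin λ = 0.759043, cos λ = -0.651041.
ΔU = cos φ cos λ·ΔX + cos φ sin λ·ΔY + sin φ·ΔZ = (0.546005)(-0.651041)(549) + (0.546005)(0.759043)(-235) + (-0.837782)(96) = -372.97 m.

ΔU = -373.0 m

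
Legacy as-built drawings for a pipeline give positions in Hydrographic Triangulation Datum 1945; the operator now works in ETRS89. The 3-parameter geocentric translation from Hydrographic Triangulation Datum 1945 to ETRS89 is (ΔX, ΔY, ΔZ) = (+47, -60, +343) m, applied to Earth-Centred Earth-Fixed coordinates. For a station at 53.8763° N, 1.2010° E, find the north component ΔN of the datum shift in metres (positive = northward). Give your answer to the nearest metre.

The local north axis is (−sin φ cos λ, −sin φ sin λ, cos φ), giving ΔN = -37.956 + 1.016 + 202.209 = 165.27 m.

ΔN = 165 m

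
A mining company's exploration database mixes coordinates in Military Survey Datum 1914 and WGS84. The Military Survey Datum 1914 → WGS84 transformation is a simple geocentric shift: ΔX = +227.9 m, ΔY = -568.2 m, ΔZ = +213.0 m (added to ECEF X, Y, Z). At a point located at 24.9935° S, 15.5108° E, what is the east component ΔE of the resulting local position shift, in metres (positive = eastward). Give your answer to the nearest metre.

ΔE = -608 m

At φ = -24.9935°, λ = 15.5108°: sin φ = -0.422515, cos φ = 0.906356, sin λ = 0.267420, cos λ = 0.963580.
ΔE = −sin λ·ΔX + cos λ·ΔY = −(0.267420)·(227.9) + (0.963580)·(-568.2) = -608.45 m.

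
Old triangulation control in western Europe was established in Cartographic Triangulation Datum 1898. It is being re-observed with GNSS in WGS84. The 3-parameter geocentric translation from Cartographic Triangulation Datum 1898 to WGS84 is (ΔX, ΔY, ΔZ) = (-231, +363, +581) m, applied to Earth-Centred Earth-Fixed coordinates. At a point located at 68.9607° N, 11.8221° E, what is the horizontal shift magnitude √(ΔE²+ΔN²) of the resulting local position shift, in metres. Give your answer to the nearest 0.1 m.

At φ = 68.9607°, λ = 11.8221°: sin φ = 0.933334, cos φ = 0.359008, sin λ = 0.204874, cos λ = 0.978788.
ΔE = −sin λ·ΔX + cos λ·ΔY = −(0.204874)·(-231) + (0.978788)·(363) = 402.63 m.
ΔN = −sin φ cos λ·ΔX − sin φ sin λ·ΔY + cos φ·ΔZ = −(0.933334)(0.978788)(-231) − (0.933334)(0.204874)(363) + (0.359008)(581) = 350.20 m.
Horizontal magnitude = √(ΔE² + ΔN²) = √(402.63² + 350.20²) = 533.62 m.

533.6 m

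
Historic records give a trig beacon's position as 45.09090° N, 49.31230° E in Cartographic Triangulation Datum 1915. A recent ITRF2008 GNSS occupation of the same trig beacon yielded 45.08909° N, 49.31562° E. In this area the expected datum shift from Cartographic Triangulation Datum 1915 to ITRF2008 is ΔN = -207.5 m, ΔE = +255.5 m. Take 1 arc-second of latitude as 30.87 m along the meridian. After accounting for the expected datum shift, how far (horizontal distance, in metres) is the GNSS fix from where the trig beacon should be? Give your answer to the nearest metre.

8 m

Observed coordinate differences: Δφ = -0.00181°, Δλ = +0.00332°.
Converting to metres (1° lat = 111132 m, cos φ = 0.705984): observed ΔN = -201.1 m, observed ΔE = 260.5 m.
Subtracting the expected shift leaves a residual of -201.1 − (-207.5) = 6.4 m north and 260.5 − (255.5) = 5.0 m east.
Residual distance = √(6.4² + 5.0²) = 8.1 m.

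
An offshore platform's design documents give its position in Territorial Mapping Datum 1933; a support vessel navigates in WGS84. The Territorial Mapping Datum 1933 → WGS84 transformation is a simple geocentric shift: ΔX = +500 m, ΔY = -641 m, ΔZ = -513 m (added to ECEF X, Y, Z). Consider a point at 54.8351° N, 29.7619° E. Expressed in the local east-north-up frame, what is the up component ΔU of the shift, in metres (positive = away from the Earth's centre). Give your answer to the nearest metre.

ΔU = -353 m

At φ = 54.8351°, λ = 29.7619°: sin φ = 0.817498, cos φ = 0.575932, sin λ = 0.496397, cos λ = 0.868096.
ΔU = cos φ cos λ·ΔX + cos φ sin λ·ΔY + sin φ·ΔZ = (0.575932)(0.868096)(500) + (0.575932)(0.496397)(-641) + (0.817498)(-513) = -352.65 m.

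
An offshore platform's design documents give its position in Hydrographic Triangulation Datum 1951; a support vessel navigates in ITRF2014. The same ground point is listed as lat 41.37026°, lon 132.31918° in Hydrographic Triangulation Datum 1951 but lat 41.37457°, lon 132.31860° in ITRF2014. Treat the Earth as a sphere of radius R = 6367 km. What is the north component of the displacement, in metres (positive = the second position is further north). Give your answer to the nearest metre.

ΔN = 479 m

Δφ = 41.37457° − 41.37026° = +0.00431°; Δλ = 132.31860° − 132.31918° = -0.00058°.
1° along a meridian = πR/180 = 111125 m.
ΔN = Δφ × 111125 = 478.9 m; ΔE = Δλ × 111125 × cos(41.37026°) = -0.00058 × 111125 × 0.750454 = -48.4 m.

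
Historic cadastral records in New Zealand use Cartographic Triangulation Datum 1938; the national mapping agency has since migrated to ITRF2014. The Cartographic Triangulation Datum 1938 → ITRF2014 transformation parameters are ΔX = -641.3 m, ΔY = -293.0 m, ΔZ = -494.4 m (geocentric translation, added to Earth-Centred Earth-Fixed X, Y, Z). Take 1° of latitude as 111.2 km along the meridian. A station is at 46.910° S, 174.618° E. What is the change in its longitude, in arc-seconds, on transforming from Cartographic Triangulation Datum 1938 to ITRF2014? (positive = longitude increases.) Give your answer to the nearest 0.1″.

sin φ = -0.730282, cos φ = 0.683146, sin λ = 0.093796, cos λ = -0.995591.
East component: ΔE = −sin λ·ΔX + cos λ·ΔY = −(0.093796)(-641.3) + (-0.995591)(-293.0) = 351.86 m.
1° of latitude spans 111200 m; at latitude φ, 1° of longitude spans that × cos φ = 75965.9 m, so Δλ = 351.86 / 75965.9 × 3600 = 16.675″.

Δλ = 16.7″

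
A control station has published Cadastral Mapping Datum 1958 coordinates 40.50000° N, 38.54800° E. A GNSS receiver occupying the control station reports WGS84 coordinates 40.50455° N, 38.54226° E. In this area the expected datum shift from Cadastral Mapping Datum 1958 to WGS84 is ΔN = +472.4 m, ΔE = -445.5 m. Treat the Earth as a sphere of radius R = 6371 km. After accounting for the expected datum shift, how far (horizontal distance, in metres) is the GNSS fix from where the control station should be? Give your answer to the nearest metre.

52 m

Observed coordinate differences: Δφ = +0.00455°, Δλ = -0.00574°.
Converting to metres (1° lat = 111195 m, cos φ = 0.760406): observed ΔN = 505.9 m, observed ΔE = -485.3 m.
Subtracting the expected shift leaves a residual of 505.9 − (472.4) = 33.5 m north and -485.3 − (-445.5) = -39.8 m east.
Residual distance = √(33.5² + (-39.8)²) = 52.1 m.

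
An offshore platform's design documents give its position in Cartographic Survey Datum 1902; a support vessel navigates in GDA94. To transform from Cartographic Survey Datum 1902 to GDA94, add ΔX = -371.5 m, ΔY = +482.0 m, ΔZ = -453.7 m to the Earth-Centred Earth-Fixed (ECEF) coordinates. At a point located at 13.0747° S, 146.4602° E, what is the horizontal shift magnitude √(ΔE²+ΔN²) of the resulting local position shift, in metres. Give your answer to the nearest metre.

At φ = -13.0747°, λ = 146.4602°: sin φ = -0.226221, cos φ = 0.974076, sin λ = 0.552516, cos λ = -0.833502.
ΔE = −sin λ·ΔX + cos λ·ΔY = −(0.552516)·(-371.5) + (-0.833502)·(482.0) = -196.49 m.
ΔN = −sin φ cos λ·ΔX − sin φ sin λ·ΔY + cos φ·ΔZ = −(-0.226221)(-0.833502)(-371.5) − (-0.226221)(0.552516)(482.0) + (0.974076)(-453.7) = -311.64 m.
Horizontal magnitude = √(ΔE² + ΔN²) = √((-196.49)² + (-311.64)²) = 368.42 m.

368 m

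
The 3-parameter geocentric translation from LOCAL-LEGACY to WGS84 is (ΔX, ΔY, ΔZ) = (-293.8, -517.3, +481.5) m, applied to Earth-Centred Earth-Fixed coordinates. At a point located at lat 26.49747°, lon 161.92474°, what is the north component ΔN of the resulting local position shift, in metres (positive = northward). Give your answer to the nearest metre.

ΔN = 378 m

The local north axis is (−sin φ cos λ, −sin φ sin λ, cos φ), giving ΔN = -124.612 + 71.609 + 430.920 = 377.92 m.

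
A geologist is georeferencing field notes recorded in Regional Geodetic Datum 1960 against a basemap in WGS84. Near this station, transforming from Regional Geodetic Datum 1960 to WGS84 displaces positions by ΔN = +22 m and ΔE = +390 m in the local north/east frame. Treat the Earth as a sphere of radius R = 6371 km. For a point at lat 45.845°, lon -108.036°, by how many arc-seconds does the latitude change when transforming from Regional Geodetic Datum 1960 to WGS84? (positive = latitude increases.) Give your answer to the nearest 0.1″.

On a sphere of radius R, 1 rad of latitude = R, so Δφ = ΔN / R = 22.0 / 6371000 = 3.4531e-06 rad = 0.712″.

Δφ = 0.7″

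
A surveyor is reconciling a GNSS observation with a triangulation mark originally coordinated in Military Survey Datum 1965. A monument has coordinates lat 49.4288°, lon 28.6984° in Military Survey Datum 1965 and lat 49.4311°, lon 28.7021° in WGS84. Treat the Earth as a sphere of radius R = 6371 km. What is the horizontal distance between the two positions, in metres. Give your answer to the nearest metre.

370 m

Δφ = 49.4311° − 49.4288° = +0.0023°; Δλ = 28.7021° − 28.6984° = +0.0037°.
1° along a meridian = πR/180 = 111195 m.
ΔN = Δφ × 111195 = 255.7 m; ΔE = Δλ × 111195 × cos(49.4288°) = +0.0037 × 111195 × 0.650392 = 267.6 m.
Distance = √(ΔE² + ΔN²) = √(267.6² + 255.7²) = 370.1 m.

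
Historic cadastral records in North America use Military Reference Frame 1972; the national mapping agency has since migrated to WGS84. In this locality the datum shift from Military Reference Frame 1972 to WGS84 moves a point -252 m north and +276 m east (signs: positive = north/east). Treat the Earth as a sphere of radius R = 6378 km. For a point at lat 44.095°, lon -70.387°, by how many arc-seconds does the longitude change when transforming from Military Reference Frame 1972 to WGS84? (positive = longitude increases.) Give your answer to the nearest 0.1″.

At latitude 44.095°, cos φ = 0.718187.
One radian of longitude at latitude φ spans R cos φ, so Δλ = ΔE / (R cos φ) = 276.0 / (6378000 × 0.718187) = 6.0254e-05 rad = 12.428″.

Δλ = 12.4″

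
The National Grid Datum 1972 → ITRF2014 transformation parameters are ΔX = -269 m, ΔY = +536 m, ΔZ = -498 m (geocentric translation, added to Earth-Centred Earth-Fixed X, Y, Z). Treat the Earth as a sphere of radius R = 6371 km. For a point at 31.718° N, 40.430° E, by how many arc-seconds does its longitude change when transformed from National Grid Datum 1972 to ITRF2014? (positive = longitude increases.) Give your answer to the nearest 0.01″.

sin φ = 0.525739, cos φ = 0.850646, sin λ = 0.648519, cos λ = 0.761199.
East component: ΔE = −sin λ·ΔX + cos λ·ΔY = −(0.648519)(-269) + (0.761199)(536) = 582.45 m.
1° of latitude spans πR/180 = 111195 m; at latitude φ, 1° of longitude spans that × cos φ = 94587.5 m, so Δλ = 582.45 / 94587.5 × 3600 = 22.168″.

Δλ = 22.17″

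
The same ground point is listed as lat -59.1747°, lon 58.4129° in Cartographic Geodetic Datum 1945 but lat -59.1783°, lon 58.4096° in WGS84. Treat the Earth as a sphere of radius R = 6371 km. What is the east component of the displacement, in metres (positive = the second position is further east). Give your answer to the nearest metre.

Δφ = -59.1783° − -59.1747° = -0.0036°; Δλ = 58.4096° − 58.4129° = -0.0033°.
1° along a meridian = πR/180 = 111195 m.
ΔN = Δφ × 111195 = -400.3 m; ΔE = Δλ × 111195 × cos(-59.1747°) = -0.0033 × 111195 × 0.512422 = -188.0 m.

ΔE = -188 m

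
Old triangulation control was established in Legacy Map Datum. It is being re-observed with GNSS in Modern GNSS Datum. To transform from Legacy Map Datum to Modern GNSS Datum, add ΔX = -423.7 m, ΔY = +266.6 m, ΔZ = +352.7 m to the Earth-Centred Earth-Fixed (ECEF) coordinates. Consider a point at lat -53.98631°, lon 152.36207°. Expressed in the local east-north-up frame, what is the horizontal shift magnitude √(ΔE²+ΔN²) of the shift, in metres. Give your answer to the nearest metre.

The local east axis at (φ, λ) is (−sin λ, cos λ, 0), so ΔE = −sin(152.36207°)·(-423.7) + cos(152.36207°)·266.6 = -39.63 m.
The local north axis is (−sin φ cos λ, −sin φ sin λ, cos φ), giving ΔN = 303.615 + 100.035 + 207.380 = 611.03 m.
Horizontal magnitude = √(ΔE² + ΔN²) = √((-39.63)² + 611.03²) = 612.31 m.

612 m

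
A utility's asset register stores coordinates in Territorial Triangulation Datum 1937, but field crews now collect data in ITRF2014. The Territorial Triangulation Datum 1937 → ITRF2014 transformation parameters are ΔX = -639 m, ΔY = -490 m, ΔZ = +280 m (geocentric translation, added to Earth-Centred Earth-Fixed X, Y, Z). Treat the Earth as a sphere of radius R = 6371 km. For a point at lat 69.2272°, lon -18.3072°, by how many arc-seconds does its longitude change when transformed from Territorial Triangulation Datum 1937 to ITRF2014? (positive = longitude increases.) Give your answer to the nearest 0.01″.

Δλ = -60.79″

sin φ = 0.934994, cos φ = 0.354663, sin λ = -0.314112, cos λ = 0.949386.
East component: ΔE = −sin λ·ΔX + cos λ·ΔY = −(-0.314112)(-639) + (0.949386)(-490) = -665.92 m.
1° of latitude spans πR/180 = 111195 m; at latitude φ, 1° of longitude spans that × cos φ = 39436.7 m, so Δλ = -665.92 / 39436.7 × 3600 = -60.788″.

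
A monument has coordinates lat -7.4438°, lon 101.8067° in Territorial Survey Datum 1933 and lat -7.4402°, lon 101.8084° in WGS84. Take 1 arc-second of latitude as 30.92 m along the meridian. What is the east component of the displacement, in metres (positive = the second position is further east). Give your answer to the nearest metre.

ΔE = 188 m

Δφ = -7.4402° − -7.4438° = +0.0036°; Δλ = 101.8084° − 101.8067° = +0.0017°.
1° of latitude = 3600 × 30.92 = 111312 m.
ΔN = Δφ × 111312 = 400.7 m; ΔE = Δλ × 111312 × cos(-7.4438°) = +0.0017 × 111312 × 0.991572 = 187.6 m.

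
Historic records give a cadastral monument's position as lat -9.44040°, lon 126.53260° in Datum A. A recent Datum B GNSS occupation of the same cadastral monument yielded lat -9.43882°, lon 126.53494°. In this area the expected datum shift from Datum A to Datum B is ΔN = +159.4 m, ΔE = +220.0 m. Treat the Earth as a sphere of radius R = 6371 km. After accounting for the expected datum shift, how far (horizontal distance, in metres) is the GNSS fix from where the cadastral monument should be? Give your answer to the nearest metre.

Observed coordinate differences: Δφ = +0.00158°, Δλ = +0.00234°.
Converting to metres (1° lat = 111195 m, cos φ = 0.986457): observed ΔN = 175.7 m, observed ΔE = 256.7 m.
Subtracting the expected shift leaves a residual of 175.7 − (159.4) = 16.3 m north and 256.7 − (220.0) = 36.7 m east.
Residual distance = √(16.3² + 36.7²) = 40.1 m.

40 m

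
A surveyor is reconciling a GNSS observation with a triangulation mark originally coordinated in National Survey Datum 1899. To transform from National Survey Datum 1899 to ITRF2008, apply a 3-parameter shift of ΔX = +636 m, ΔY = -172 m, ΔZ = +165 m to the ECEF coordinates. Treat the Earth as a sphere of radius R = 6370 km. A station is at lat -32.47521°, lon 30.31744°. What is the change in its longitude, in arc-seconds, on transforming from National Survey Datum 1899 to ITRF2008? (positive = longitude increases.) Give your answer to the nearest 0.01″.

Δλ = -18.02″

sin φ = -0.536935, cos φ = 0.843624, sin λ = 0.504790, cos λ = 0.863242.
East component: ΔE = −sin λ·ΔX + cos λ·ΔY = −(0.504790)(636) + (0.863242)(-172) = -469.52 m.
1° of latitude spans πR/180 = 111177 m; at latitude φ, 1° of longitude spans that × cos φ = 93792.0 m, so Δλ = -469.52 / 93792.0 × 3600 = -18.022″.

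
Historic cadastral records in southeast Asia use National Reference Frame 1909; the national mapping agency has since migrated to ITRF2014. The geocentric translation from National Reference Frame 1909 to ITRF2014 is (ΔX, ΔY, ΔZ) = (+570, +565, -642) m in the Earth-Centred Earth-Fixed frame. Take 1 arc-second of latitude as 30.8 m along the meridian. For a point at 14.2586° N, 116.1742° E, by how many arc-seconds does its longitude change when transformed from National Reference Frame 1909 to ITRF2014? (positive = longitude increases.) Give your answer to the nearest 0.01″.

sin φ = 0.246299, cos φ = 0.969194, sin λ = 0.897457, cos λ = -0.441102.
East component: ΔE = −sin λ·ΔX + cos λ·ΔY = −(0.897457)(570) + (-0.441102)(565) = -760.77 m.
1° of latitude spans 3600 × 30.80 = 110880 m; at latitude φ, 1° of longitude spans that × cos φ = 107464.2 m, so Δλ = -760.77 / 107464.2 × 3600 = -25.486″.

Δλ = -25.49″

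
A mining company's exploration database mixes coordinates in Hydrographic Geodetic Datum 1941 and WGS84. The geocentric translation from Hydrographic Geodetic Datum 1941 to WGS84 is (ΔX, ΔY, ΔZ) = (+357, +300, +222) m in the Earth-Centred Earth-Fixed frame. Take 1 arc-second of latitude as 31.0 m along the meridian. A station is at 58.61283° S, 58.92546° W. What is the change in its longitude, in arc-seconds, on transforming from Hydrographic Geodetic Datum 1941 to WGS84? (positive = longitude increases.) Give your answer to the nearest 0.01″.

sin φ = -0.853667, cos φ = 0.520818, sin λ = -0.856497, cos λ = 0.516153.
East component: ΔE = −sin λ·ΔX + cos λ·ΔY = −(-0.856497)(357) + (0.516153)(300) = 460.62 m.
1° of latitude spans 3600 × 31.00 = 111600 m; at latitude φ, 1° of longitude spans that × cos φ = 58123.3 m, so Δλ = 460.62 / 58123.3 × 3600 = 28.529″.

Δλ = 28.53″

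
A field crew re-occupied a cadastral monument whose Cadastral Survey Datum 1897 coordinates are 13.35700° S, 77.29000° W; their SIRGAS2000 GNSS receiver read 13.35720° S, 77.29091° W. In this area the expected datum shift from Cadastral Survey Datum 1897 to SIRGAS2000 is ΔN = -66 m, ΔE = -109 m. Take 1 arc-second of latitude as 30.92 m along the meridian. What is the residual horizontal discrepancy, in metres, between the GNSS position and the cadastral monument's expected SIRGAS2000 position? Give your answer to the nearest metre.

Observed coordinate differences: Δφ = -0.00020°, Δλ = -0.00091°.
Converting to metres (1° lat = 111312 m, cos φ = 0.972950): observed ΔN = -22.3 m, observed ΔE = -98.6 m.
Subtracting the expected shift leaves a residual of -22.3 − (-66) = 43.7 m north and -98.6 − (-109) = 10.4 m east.
Residual distance = √(43.7² + 10.4²) = 45.0 m.

45 m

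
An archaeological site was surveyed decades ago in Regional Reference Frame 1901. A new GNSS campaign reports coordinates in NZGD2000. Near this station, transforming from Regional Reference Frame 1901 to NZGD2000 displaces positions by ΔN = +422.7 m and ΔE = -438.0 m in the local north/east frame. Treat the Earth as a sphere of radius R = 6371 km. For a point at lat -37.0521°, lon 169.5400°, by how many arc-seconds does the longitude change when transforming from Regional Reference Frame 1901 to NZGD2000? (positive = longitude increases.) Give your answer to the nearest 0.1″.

At latitude -37.0521°, cos φ = 0.798088.
One radian of longitude at latitude φ spans R cos φ, so Δλ = ΔE / (R cos φ) = -438.0 / (6371000 × 0.798088) = -8.6142e-05 rad = -17.768″.

Δλ = -17.8″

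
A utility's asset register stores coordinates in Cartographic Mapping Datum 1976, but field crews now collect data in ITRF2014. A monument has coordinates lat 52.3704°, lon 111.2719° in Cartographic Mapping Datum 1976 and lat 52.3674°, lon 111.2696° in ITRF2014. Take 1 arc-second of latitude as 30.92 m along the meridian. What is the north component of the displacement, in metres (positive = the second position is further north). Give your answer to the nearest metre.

ΔN = -334 m

Δφ = 52.3674° − 52.3704° = -0.0030°; Δλ = 111.2696° − 111.2719° = -0.0023°.
1° of latitude = 3600 × 30.92 = 111312 m.
ΔN = Δφ × 111312 = -333.9 m; ΔE = Δλ × 111312 × cos(52.3704°) = -0.0023 × 111312 × 0.610554 = -156.3 m.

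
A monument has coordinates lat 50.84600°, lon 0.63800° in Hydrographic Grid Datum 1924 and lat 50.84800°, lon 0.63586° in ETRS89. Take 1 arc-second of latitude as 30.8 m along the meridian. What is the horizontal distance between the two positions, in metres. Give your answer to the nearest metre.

Δφ = 50.84800° − 50.84600° = +0.00200°; Δλ = 0.63586° − 0.63800° = -0.00214°.
1° of latitude = 3600 × 30.80 = 110880 m.
ΔN = Δφ × 110880 = 221.8 m; ΔE = Δλ × 110880 × cos(50.84600°) = -0.00214 × 110880 × 0.631407 = -149.8 m.
Distance = √(ΔE² + ΔN²) = √((-149.8)² + 221.8²) = 267.6 m.

268 m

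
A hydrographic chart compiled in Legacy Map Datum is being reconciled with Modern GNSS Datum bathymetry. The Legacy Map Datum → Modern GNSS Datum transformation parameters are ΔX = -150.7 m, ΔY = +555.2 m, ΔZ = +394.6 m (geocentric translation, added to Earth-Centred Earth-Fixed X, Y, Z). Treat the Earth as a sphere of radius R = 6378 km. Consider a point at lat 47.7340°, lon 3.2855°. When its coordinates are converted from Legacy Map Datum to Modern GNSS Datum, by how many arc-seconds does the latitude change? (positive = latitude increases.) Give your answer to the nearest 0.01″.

Δφ = 11.42″

sin φ = 0.740030, cos φ = 0.672573, sin λ = 0.057311, cos λ = 0.998356.
North component: ΔN = −sin φ cos λ·ΔX − sin φ sin λ·ΔY + cos φ·ΔZ = −(0.740030)(0.998356)(-150.7) − (0.740030)(0.057311)(555.2) + (0.672573)(394.6) = 353.19 m.
1° of latitude spans πR/180 = 111317 m, so Δφ = 353.19 / 111317 × 3600 = 11.422″.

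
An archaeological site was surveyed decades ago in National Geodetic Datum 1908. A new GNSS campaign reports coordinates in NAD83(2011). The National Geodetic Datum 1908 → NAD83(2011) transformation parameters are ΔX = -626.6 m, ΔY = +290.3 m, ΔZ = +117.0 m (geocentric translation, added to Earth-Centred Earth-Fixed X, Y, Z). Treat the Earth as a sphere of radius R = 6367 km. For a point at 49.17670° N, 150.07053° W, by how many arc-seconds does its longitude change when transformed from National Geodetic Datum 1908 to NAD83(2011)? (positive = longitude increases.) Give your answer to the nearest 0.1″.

Δλ = -28.0″

sin φ = 0.756729, cos φ = 0.653728, sin λ = -0.498934, cos λ = -0.866640.
East component: ΔE = −sin λ·ΔX + cos λ·ΔY = −(-0.498934)(-626.6) + (-0.866640)(290.3) = -564.22 m.
1° of latitude spans πR/180 = 111125 m; at latitude φ, 1° of longitude spans that × cos φ = 72645.6 m, so Δλ = -564.22 / 72645.6 × 3600 = -27.960″.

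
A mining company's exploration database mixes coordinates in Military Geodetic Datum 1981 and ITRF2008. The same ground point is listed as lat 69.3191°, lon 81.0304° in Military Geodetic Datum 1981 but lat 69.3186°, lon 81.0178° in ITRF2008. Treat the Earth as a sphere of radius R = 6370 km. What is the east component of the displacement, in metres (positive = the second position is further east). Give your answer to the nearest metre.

ΔE = -495 m

Δφ = 69.3186° − 69.3191° = -0.0005°; Δλ = 81.0178° − 81.0304° = -0.0126°.
1° along a meridian = πR/180 = 111177 m.
ΔN = Δφ × 111177 = -55.6 m; ΔE = Δλ × 111177 × cos(69.3191°) = -0.0126 × 111177 × 0.353163 = -494.7 m.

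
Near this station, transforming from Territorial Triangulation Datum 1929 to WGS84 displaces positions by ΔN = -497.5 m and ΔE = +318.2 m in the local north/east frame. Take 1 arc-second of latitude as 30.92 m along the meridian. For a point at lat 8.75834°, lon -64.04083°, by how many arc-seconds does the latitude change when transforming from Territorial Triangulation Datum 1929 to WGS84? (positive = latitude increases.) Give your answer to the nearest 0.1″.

1″ of latitude = 30.92 m, so Δφ = -497.5 / 30.92 = -16.090″.

Δφ = -16.1″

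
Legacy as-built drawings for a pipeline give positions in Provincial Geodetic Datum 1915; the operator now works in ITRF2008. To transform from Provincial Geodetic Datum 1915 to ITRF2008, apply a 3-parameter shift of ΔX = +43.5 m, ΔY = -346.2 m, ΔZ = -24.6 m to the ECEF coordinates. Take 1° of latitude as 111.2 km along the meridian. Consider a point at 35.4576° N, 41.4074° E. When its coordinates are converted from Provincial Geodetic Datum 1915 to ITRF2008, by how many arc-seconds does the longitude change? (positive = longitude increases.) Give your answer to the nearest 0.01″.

sin φ = 0.580100, cos φ = 0.814545, sin λ = 0.661409, cos λ = 0.750026.
East component: ΔE = −sin λ·ΔX + cos λ·ΔY = −(0.661409)(43.5) + (0.750026)(-346.2) = -288.43 m.
1° of latitude spans 111200 m; at latitude φ, 1° of longitude spans that × cos φ = 90577.4 m, so Δλ = -288.43 / 90577.4 × 3600 = -11.464″.

Δλ = -11.46″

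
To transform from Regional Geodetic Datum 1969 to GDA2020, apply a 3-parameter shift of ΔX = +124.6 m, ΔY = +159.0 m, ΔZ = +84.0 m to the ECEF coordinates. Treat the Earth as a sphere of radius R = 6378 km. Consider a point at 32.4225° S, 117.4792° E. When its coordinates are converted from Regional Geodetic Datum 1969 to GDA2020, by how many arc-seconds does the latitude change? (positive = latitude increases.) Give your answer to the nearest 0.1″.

sin φ = -0.536158, cos φ = 0.844117, sin λ = 0.887178, cos λ = -0.461427.
North component: ΔN = −sin φ cos λ·ΔX − sin φ sin λ·ΔY + cos φ·ΔZ = −(-0.536158)(-0.461427)(124.6) − (-0.536158)(0.887178)(159.0) + (0.844117)(84.0) = 115.71 m.
1° of latitude spans πR/180 = 111317 m, so Δφ = 115.71 / 111317 × 3600 = 3.742″.

Δφ = 3.7″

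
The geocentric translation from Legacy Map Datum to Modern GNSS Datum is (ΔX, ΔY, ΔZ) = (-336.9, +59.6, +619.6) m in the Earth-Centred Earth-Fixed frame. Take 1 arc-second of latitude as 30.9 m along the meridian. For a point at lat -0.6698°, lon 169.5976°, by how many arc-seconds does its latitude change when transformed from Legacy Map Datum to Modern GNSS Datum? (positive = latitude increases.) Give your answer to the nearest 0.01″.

sin φ = -0.011690, cos φ = 0.999932, sin λ = 0.180560, cos λ = -0.983564.
North component: ΔN = −sin φ cos λ·ΔX − sin φ sin λ·ΔY + cos φ·ΔZ = −(-0.011690)(-0.983564)(-336.9) − (-0.011690)(0.180560)(59.6) + (0.999932)(619.6) = 623.56 m.
1° of latitude spans 3600 × 30.90 = 111240 m, so Δφ = 623.56 / 111240 × 3600 = 20.180″.

Δφ = 20.18″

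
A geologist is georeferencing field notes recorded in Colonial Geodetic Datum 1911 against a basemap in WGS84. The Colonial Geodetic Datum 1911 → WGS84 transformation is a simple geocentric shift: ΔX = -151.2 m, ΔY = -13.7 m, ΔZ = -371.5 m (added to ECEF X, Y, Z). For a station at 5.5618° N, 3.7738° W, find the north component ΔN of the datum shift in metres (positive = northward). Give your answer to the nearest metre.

The local north axis is (−sin φ cos λ, −sin φ sin λ, cos φ), giving ΔN = 14.622 − 0.087 − 369.751 = -355.22 m.

ΔN = -355 m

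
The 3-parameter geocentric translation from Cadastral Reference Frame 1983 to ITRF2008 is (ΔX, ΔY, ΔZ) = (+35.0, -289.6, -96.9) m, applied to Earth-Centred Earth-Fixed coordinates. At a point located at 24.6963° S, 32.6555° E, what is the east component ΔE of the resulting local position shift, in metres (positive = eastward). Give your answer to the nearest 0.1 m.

The local east axis at (φ, λ) is (−sin λ, cos λ, 0), so ΔE = −sin(32.6555°)·35.0 + cos(32.6555°)·(-289.6) = -262.71 m.

ΔE = -262.7 m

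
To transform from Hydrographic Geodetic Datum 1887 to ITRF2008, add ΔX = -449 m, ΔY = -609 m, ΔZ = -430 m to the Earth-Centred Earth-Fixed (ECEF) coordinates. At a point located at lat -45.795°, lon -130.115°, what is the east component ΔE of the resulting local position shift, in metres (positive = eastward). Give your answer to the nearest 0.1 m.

The local east axis at (φ, λ) is (−sin λ, cos λ, 0), so ΔE = −sin(-130.115°)·(-449) + cos(-130.115°)·(-609) = 49.02 m.

ΔE = 49.0 m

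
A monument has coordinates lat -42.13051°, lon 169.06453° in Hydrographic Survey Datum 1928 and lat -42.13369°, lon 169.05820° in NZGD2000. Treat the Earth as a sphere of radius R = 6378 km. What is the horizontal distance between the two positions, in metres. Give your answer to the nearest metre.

Δφ = -42.13369° − -42.13051° = -0.00318°; Δλ = 169.05820° − 169.06453° = -0.00633°.
1° along a meridian = πR/180 = 111317 m.
ΔN = Δφ × 111317 = -354.0 m; ΔE = Δλ × 111317 × cos(-42.13051°) = -0.00633 × 111317 × 0.741619 = -522.6 m.
Distance = √(ΔE² + ΔN²) = √((-522.6)² + (-354.0)²) = 631.2 m.

631 m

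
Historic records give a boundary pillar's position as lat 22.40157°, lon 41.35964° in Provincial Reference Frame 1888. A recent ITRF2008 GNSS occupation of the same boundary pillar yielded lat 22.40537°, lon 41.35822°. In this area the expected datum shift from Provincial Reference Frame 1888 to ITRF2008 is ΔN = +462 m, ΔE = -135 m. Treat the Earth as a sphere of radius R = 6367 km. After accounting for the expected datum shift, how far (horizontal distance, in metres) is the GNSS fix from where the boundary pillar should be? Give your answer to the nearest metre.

41 m

Observed coordinate differences: Δφ = +0.00380°, Δλ = -0.00142°.
Converting to metres (1° lat = 111125 m, cos φ = 0.924536): observed ΔN = 422.3 m, observed ΔE = -145.9 m.
Subtracting the expected shift leaves a residual of 422.3 − (462) = -39.7 m north and -145.9 − (-135) = -10.9 m east.
Residual distance = √((-39.7)² + (-10.9)²) = 41.2 m.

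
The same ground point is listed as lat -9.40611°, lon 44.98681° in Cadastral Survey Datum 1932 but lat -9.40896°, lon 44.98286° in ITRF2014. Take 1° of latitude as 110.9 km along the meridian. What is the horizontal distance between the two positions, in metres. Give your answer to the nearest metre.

535 m

Δφ = -9.40896° − -9.40611° = -0.00285°; Δλ = 44.98286° − 44.98681° = -0.00395°.
ΔN = Δφ × 110900 = -316.1 m; ΔE = Δλ × 110900 × cos(-9.40611°) = -0.00395 × 110900 × 0.986555 = -432.2 m.
Distance = √(ΔE² + ΔN²) = √((-432.2)² + (-316.1)²) = 535.4 m.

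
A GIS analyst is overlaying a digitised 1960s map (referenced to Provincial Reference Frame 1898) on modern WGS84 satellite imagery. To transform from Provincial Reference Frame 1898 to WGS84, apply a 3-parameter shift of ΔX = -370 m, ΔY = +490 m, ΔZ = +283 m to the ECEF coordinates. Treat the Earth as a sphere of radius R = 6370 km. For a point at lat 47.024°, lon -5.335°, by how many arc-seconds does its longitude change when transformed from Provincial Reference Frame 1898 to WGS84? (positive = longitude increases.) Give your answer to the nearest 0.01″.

sin φ = 0.731639, cos φ = 0.681692, sin λ = -0.092979, cos λ = 0.995668.
East component: ΔE = −sin λ·ΔX + cos λ·ΔY = −(-0.092979)(-370) + (0.995668)(490) = 453.48 m.
1° of latitude spans πR/180 = 111177 m; at latitude φ, 1° of longitude spans that × cos φ = 75788.8 m, so Δλ = 453.48 / 75788.8 × 3600 = 21.540″.

Δλ = 21.54″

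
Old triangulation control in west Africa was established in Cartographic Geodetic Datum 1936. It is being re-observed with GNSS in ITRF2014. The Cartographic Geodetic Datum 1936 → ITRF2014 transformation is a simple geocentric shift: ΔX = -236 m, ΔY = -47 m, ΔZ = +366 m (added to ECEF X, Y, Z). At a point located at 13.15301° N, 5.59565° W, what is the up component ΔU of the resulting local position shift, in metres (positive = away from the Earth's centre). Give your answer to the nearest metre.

At φ = 13.15301°, λ = -5.59565°: sin φ = 0.227552, cos φ = 0.973766, sin λ = -0.097507, cos λ = 0.995235.
ΔU = cos φ cos λ·ΔX + cos φ sin λ·ΔY + sin φ·ΔZ = (0.973766)(0.995235)(-236) + (0.973766)(-0.097507)(-47) + (0.227552)(366) = -140.97 m.

ΔU = -141 m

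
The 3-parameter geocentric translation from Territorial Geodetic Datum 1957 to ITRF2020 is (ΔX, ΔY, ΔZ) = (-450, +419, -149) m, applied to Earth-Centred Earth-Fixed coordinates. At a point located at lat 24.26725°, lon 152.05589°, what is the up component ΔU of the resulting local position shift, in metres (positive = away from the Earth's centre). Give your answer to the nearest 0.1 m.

The local up (radial) axis is (cos φ cos λ, cos φ sin λ, sin φ), giving ΔU = 362.406 + 178.998 − 61.238 = 480.17 m.

ΔU = 480.2 m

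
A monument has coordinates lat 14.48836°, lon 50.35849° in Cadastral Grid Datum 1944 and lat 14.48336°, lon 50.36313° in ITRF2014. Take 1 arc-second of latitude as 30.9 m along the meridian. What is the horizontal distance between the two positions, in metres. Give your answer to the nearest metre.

Δφ = 14.48336° − 14.48836° = -0.00500°; Δλ = 50.36313° − 50.35849° = +0.00464°.
1° of latitude = 3600 × 30.90 = 111240 m.
ΔN = Δφ × 111240 = -556.2 m; ΔE = Δλ × 111240 × cos(14.48836°) = +0.00464 × 111240 × 0.968198 = 499.7 m.
Distance = √(ΔE² + ΔN²) = √(499.7² + (-556.2)²) = 747.7 m.

748 m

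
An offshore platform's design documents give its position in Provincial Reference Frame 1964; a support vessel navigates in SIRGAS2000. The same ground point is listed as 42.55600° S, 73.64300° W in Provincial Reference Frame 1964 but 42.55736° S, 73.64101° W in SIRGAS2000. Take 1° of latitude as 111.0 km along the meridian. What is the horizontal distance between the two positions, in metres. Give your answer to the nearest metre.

Δφ = -42.55736° − -42.55600° = -0.00136°; Δλ = -73.64101° − -73.64300° = +0.00199°.
ΔN = Δφ × 111000 = -151.0 m; ΔE = Δλ × 111000 × cos(-42.55600°) = +0.00199 × 111000 × 0.736617 = 162.7 m.
Distance = √(ΔE² + ΔN²) = √(162.7² + (-151.0)²) = 222.0 m.

222 m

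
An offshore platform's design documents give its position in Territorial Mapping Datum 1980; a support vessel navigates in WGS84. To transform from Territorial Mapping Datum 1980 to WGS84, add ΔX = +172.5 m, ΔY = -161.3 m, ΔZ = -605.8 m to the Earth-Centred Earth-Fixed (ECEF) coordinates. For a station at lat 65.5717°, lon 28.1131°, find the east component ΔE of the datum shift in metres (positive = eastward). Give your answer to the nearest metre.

At φ = 65.5717°, λ = 28.1131°: sin φ = 0.910480, cos φ = 0.413554, sin λ = 0.471214, cos λ = 0.882019.
ΔE = −sin λ·ΔX + cos λ·ΔY = −(0.471214)·(172.5) + (0.882019)·(-161.3) = -223.55 m.

ΔE = -224 m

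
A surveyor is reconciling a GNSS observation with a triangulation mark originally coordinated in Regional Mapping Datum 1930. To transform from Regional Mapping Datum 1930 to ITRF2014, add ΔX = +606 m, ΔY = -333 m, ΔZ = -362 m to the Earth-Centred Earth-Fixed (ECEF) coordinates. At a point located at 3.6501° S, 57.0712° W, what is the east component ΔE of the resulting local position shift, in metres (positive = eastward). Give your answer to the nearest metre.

At φ = -3.6501°, λ = -57.0712°: sin φ = -0.063663, cos φ = 0.997971, sin λ = -0.839347, cos λ = 0.543596.
ΔE = −sin λ·ΔX + cos λ·ΔY = −(-0.839347)·(606) + (0.543596)·(-333) = 327.63 m.

ΔE = 328 m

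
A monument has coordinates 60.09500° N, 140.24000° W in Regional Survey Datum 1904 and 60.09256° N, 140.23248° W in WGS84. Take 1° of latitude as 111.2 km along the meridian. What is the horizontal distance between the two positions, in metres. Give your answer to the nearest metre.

Δφ = 60.09256° − 60.09500° = -0.00244°; Δλ = -140.23248° − -140.24000° = +0.00752°.
ΔN = Δφ × 111200 = -271.3 m; ΔE = Δλ × 111200 × cos(60.09500°) = +0.00752 × 111200 × 0.498563 = 416.9 m.
Distance = √(ΔE² + ΔN²) = √(416.9² + (-271.3)²) = 497.4 m.

497 m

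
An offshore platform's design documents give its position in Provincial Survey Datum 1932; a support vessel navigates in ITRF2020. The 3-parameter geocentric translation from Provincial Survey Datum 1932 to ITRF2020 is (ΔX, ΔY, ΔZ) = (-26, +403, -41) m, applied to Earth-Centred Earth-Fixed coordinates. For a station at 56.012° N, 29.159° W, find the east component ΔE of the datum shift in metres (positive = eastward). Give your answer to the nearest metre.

ΔE = 339 m

At φ = 56.012°, λ = -29.159°: sin φ = 0.829155, cos φ = 0.559019, sin λ = -0.487235, cos λ = 0.873271.
ΔE = −sin λ·ΔX + cos λ·ΔY = −(-0.487235)·(-26) + (0.873271)·(403) = 339.26 m.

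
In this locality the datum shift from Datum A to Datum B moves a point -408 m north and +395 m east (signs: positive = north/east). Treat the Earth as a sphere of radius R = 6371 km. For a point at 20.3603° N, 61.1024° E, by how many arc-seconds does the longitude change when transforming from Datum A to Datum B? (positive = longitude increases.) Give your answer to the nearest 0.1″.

At latitude 20.3603°, cos φ = 0.937523.
One radian of longitude at latitude φ spans R cos φ, so Δλ = ΔE / (R cos φ) = 395.0 / (6371000 × 0.937523) = 6.6131e-05 rad = 13.641″.

Δλ = 13.6″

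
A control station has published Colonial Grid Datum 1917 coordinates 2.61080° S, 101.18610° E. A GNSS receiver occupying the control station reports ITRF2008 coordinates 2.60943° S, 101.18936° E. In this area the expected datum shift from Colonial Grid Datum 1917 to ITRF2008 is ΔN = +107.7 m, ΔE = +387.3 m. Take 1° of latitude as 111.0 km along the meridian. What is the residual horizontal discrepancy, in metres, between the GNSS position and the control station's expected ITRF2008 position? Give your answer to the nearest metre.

Observed coordinate differences: Δφ = +0.00137°, Δλ = +0.00326°.
Converting to metres (1° lat = 111000 m, cos φ = 0.998962): observed ΔN = 152.1 m, observed ΔE = 361.5 m.
Subtracting the expected shift leaves a residual of 152.1 − (107.7) = 44.4 m north and 361.5 − (387.3) = -25.8 m east.
Residual distance = √(44.4² + (-25.8)²) = 51.3 m.

51 m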